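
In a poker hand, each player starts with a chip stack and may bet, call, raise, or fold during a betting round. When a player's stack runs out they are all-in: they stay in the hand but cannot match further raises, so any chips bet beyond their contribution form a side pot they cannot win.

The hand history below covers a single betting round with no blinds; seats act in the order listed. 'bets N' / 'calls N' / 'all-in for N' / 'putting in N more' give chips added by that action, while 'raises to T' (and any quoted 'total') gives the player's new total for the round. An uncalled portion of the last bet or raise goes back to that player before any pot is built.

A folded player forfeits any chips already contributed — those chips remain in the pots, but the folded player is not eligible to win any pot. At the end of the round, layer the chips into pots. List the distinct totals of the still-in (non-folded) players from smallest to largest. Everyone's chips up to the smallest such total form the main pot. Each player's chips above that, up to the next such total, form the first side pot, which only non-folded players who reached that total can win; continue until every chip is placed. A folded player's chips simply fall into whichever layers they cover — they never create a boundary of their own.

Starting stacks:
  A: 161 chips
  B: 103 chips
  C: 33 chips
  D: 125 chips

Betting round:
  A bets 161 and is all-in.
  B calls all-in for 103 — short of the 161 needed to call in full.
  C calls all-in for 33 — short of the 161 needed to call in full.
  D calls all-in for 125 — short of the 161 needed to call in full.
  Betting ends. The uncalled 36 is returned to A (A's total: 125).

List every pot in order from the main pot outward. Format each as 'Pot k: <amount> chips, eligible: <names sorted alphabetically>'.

Contributions (after 36 returned to A): A=125, B=103, C=33, D=125
Pot levels (distinct totals of non-folded players): 33, 103, 125
Layer 1-33: 33 each from A, B, C, D = 33*4 = 132 chips; eligible A, B, C, D
Layer 34-103: 70 each from A, B, D = 70*3 = 210 chips; eligible A, B, D
Layer 104-125: 22 each from A, D = 22*2 = 44 chips; eligible A, D

Pot 1: 132 chips, eligible: A, B, C, D
Pot 2: 210 chips, eligible: A, B, D
Pot 3: 44 chips, eligible: A, D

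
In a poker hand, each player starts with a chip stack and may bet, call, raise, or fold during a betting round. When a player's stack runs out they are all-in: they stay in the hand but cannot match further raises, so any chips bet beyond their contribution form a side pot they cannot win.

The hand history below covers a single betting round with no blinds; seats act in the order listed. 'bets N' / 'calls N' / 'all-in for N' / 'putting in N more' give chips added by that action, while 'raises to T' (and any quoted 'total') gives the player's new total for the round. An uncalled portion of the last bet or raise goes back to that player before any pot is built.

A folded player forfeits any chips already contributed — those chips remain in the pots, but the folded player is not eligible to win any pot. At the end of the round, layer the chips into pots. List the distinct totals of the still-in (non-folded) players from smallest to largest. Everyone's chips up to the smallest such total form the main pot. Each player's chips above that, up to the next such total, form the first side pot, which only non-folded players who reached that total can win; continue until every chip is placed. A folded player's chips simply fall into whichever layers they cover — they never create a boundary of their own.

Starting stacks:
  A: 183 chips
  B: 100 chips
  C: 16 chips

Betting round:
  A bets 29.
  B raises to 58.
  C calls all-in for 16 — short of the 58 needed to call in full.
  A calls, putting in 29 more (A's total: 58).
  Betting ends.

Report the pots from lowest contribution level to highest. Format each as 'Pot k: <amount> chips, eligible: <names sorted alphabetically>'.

Pot 1: 48 chips, eligible: A, B, C
Pot 2: 84 chips, eligible: A, B

Derivation:
Contributions: A=58, B=58, C=16
Pot levels (distinct totals of non-folded players): 16, 58
Layer 1-16: 16 each from A, B, C = 16*3 = 48 chips; eligible A, B, C
Layer 17-58: 42 each from A, B = 42*2 = 84 chips; eligible A, B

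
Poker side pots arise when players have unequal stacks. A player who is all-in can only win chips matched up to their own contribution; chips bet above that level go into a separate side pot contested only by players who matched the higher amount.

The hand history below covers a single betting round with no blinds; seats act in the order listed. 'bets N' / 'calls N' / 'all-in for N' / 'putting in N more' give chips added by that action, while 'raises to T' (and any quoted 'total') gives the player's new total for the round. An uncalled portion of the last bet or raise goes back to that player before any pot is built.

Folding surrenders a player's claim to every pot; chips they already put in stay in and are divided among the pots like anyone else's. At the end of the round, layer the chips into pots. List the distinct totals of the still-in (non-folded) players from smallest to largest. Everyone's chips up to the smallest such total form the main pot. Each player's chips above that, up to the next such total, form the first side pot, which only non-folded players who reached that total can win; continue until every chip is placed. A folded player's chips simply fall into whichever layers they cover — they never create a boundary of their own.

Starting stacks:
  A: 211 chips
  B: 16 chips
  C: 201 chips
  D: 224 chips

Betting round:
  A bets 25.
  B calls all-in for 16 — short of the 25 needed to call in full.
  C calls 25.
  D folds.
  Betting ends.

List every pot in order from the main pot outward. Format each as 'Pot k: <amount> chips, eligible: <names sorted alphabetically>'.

Contributions: A=25, B=16, C=25
Folded: D
Pot levels (distinct totals of non-folded players): 16, 25
Layer 1-16: 16 each from A, B, C = 16*3 = 48 chips; eligible A, B, C
Layer 17-25: 9 each from A, C = 9*2 = 18 chips; eligible A, C

Pot 1: 48 chips, eligible: A, B, C
Pot 2: 18 chips, eligible: A, C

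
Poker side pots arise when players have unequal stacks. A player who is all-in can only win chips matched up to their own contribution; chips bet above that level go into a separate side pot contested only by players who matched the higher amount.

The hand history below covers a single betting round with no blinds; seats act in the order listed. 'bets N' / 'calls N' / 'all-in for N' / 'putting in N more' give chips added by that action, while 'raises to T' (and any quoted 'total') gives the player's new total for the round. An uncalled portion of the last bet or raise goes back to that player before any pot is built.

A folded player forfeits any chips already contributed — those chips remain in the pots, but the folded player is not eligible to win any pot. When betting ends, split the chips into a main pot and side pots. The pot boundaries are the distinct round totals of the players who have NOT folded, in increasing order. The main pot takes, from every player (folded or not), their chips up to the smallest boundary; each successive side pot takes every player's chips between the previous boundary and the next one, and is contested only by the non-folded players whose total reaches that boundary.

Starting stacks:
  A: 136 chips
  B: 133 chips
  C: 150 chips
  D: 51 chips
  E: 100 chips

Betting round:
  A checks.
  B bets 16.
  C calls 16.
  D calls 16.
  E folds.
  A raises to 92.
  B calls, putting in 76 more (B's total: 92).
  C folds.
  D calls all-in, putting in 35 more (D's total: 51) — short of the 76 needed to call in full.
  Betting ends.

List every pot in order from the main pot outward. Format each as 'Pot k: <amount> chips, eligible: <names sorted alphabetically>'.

Pot 1: 169 chips, eligible: A, B, D
Pot 2: 82 chips, eligible: A, B

Derivation:
Contributions: A=92, B=92, C=16, D=51
Folded: C, E
Pot levels (distinct totals of non-folded players): 51, 92
Layer 1-51: A 51 + B 51 + C 16 + D 51 = 169 chips; eligible A, B, D
Layer 52-92: 41 each from A, B = 41*2 = 82 chips; eligible A, B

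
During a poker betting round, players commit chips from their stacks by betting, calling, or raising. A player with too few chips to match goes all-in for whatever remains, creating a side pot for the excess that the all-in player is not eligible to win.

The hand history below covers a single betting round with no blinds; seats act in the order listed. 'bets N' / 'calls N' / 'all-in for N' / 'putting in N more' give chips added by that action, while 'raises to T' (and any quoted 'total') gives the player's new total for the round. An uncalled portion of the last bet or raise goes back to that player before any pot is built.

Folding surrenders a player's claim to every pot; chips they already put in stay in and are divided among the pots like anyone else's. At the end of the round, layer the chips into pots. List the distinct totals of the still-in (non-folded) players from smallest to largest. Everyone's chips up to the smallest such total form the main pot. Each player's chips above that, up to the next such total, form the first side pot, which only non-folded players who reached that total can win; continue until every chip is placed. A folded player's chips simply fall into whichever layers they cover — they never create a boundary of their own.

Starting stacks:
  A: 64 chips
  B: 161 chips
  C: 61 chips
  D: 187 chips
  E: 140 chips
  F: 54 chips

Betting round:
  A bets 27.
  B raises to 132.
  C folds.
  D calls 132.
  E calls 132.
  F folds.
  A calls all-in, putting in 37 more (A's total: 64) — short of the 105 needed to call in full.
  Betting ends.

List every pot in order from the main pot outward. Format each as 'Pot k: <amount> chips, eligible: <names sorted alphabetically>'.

Pot 1: 256 chips, eligible: A, B, D, E
Pot 2: 204 chips, eligible: B, D, E

Derivation:
Contributions: A=64, B=132, D=132, E=132
Folded: C, F
Pot levels (distinct totals of non-folded players): 64, 132
Layer 1-64: 64 each from A, B, D, E = 64*4 = 256 chips; eligible A, B, D, E
Layer 65-132: 68 each from B, D, E = 68*3 = 204 chips; eligible B, D, E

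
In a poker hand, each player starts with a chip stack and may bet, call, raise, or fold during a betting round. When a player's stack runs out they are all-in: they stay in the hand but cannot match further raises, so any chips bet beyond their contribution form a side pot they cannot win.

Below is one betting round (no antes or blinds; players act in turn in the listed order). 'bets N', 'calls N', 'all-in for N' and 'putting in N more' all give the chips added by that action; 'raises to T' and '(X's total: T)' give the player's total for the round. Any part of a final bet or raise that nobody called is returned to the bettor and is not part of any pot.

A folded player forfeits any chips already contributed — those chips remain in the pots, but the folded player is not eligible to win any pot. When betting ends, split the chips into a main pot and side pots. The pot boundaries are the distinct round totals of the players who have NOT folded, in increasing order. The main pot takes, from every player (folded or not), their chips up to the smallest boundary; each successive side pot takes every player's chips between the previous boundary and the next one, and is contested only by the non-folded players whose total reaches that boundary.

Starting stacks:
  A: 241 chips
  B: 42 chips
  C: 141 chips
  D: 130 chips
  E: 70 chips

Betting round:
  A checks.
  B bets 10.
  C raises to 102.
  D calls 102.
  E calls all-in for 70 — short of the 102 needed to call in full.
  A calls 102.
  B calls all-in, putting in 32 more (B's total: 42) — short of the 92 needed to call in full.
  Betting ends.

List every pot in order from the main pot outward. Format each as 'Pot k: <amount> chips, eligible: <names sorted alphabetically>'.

Pot 1: 210 chips, eligible: A, B, C, D, E
Pot 2: 112 chips, eligible: A, C, D, E
Pot 3: 96 chips, eligible: A, C, D

Derivation:
Contributions: A=102, B=42, C=102, D=102, E=70
Pot levels (distinct totals of non-folded players): 42, 70, 102
Layer 1-42: 42 each from A, B, C, D, E = 42*5 = 210 chips; eligible A, B, C, D, E
Layer 43-70: 28 each from A, C, D, E = 28*4 = 112 chips; eligible A, C, D, E
Layer 71-102: 32 each from A, C, D = 32*3 = 96 chips; eligible A, C, D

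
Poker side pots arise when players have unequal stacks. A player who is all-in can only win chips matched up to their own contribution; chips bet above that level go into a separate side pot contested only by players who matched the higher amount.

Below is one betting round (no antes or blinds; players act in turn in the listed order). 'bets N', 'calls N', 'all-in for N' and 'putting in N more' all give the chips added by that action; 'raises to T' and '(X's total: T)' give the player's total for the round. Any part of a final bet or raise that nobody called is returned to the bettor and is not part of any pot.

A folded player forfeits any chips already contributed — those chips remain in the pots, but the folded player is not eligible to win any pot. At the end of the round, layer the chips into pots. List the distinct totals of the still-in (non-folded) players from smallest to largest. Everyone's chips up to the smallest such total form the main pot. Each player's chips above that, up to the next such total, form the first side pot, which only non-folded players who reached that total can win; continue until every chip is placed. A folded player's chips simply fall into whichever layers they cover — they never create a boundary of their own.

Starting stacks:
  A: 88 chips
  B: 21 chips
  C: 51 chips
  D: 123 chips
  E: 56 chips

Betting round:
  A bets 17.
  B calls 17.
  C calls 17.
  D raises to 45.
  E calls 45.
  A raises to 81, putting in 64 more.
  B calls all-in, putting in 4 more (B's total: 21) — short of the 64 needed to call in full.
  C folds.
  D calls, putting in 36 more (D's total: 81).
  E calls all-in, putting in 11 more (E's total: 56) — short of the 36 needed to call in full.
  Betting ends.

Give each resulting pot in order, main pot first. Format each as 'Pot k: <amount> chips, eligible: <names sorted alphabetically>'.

Pot 1: 101 chips, eligible: A, B, D, E
Pot 2: 105 chips, eligible: A, D, E
Pot 3: 50 chips, eligible: A, D

Derivation:
Contributions: A=81, B=21, C=17, D=81, E=56
Folded: C
Pot levels (distinct totals of non-folded players): 21, 56, 81
Layer 1-21: A 21 + B 21 + C 17 + D 21 + E 21 = 101 chips; eligible A, B, D, E
Layer 22-56: 35 each from A, D, E = 35*3 = 105 chips; eligible A, D, E
Layer 57-81: 25 each from A, D = 25*2 = 50 chips; eligible A, D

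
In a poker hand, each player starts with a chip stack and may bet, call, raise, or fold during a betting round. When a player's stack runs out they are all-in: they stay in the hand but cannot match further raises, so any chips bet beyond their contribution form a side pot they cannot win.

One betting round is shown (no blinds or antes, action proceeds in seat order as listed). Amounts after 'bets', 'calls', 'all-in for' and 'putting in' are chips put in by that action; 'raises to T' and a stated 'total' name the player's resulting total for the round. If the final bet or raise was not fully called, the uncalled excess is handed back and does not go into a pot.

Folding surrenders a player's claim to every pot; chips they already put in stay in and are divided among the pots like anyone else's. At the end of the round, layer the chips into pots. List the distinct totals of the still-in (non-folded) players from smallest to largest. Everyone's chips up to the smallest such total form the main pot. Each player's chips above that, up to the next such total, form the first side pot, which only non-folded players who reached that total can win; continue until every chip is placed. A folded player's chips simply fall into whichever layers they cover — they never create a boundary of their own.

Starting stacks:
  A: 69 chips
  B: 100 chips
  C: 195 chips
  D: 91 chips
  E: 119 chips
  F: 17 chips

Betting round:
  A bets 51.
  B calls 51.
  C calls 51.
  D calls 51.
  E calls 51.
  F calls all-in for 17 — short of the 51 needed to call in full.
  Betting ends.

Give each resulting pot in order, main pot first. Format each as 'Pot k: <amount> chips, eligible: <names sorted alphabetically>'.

Pot 1: 102 chips, eligible: A, B, C, D, E, F
Pot 2: 170 chips, eligible: A, B, C, D, E

Derivation:
Contributions: A=51, B=51, C=51, D=51, E=51, F=17
Pot levels (distinct totals of non-folded players): 17, 51
Layer 1-17: 17 each from A, B, C, D, E, F = 17*6 = 102 chips; eligible A, B, C, D, E, F
Layer 18-51: 34 each from A, B, C, D, E = 34*5 = 170 chips; eligible A, B, C, D, E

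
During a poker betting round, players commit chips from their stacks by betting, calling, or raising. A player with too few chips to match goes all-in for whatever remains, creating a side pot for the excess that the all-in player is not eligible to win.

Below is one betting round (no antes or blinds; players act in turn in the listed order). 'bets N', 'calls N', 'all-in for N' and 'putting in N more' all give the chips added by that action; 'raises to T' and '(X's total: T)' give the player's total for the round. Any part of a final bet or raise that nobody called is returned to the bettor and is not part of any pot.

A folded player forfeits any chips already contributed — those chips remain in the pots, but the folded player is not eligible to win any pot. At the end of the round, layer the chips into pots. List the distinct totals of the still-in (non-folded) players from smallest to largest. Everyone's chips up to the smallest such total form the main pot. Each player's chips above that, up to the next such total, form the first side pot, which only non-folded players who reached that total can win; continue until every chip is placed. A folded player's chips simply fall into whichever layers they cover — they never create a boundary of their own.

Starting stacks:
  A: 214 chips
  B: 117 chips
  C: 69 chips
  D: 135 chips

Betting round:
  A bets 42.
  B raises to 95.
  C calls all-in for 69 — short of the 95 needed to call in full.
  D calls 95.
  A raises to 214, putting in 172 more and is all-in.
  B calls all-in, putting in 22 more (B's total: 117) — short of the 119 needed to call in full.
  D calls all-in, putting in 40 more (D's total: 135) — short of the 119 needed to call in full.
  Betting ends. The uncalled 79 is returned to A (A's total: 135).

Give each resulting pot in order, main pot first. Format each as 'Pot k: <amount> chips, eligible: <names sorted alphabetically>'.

Pot 1: 276 chips, eligible: A, B, C, D
Pot 2: 144 chips, eligible: A, B, D
Pot 3: 36 chips, eligible: A, D

Derivation:
Contributions (after 79 returned to A): A=135, B=117, C=69, D=135
Pot levels (distinct totals of non-folded players): 69, 117, 135
Layer 1-69: 69 each from A, B, C, D = 69*4 = 276 chips; eligible A, B, C, D
Layer 70-117: 48 each from A, B, D = 48*3 = 144 chips; eligible A, B, D
Layer 118-135: 18 each from A, D = 18*2 = 36 chips; eligible A, D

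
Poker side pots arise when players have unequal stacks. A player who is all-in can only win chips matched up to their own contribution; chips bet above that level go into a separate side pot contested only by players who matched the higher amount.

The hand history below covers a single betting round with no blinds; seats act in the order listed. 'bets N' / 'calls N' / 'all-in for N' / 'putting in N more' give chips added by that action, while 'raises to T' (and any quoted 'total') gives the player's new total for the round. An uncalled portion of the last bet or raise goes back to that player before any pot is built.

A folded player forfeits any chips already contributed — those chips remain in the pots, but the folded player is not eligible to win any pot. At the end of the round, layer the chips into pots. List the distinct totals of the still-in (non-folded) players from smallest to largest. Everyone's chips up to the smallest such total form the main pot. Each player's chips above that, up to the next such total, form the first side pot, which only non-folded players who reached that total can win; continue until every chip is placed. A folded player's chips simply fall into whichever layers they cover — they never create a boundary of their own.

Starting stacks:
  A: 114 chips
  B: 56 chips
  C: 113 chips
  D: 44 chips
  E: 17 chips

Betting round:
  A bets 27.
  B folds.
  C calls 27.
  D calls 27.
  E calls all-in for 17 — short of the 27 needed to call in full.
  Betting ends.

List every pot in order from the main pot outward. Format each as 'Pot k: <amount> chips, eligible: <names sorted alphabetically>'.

Contributions: A=27, C=27, D=27, E=17
Folded: B
Pot levels (distinct totals of non-folded players): 17, 27
Layer 1-17: 17 each from A, C, D, E = 17*4 = 68 chips; eligible A, C, D, E
Layer 18-27: 10 each from A, C, D = 10*3 = 30 chips; eligible A, C, D

Pot 1: 68 chips, eligible: A, C, D, E
Pot 2: 30 chips, eligible: A, C, D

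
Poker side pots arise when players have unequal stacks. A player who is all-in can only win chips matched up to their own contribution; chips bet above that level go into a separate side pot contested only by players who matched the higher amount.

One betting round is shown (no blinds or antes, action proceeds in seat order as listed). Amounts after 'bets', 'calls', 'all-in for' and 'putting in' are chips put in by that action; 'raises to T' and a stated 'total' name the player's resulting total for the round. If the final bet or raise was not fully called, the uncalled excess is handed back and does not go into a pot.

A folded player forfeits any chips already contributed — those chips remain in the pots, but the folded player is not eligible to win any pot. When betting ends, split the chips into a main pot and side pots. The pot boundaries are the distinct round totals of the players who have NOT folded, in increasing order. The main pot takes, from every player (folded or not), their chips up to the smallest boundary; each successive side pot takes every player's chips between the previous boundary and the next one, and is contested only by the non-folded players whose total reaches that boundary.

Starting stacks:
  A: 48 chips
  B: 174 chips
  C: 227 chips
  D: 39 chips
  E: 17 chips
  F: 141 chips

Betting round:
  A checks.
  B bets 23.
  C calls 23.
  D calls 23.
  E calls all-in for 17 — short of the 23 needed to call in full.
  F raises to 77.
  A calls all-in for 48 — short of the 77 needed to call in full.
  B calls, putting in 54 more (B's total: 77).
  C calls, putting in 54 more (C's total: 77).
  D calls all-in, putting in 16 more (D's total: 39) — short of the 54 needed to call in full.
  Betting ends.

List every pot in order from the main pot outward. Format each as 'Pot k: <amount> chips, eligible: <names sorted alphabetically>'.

Pot 1: 102 chips, eligible: A, B, C, D, E, F
Pot 2: 110 chips, eligible: A, B, C, D, F
Pot 3: 36 chips, eligible: A, B, C, F
Pot 4: 87 chips, eligible: B, C, F

Derivation:
Contributions: A=48, B=77, C=77, D=39, E=17, F=77
Pot levels (distinct totals of non-folded players): 17, 39, 48, 77
Layer 1-17: 17 each from A, B, C, D, E, F = 17*6 = 102 chips; eligible A, B, C, D, E, F
Layer 18-39: 22 each from A, B, C, D, F = 22*5 = 110 chips; eligible A, B, C, D, F
Layer 40-48: 9 each from A, B, C, F = 9*4 = 36 chips; eligible A, B, C, F
Layer 49-77: 29 each from B, C, F = 29*3 = 87 chips; eligible B, C, F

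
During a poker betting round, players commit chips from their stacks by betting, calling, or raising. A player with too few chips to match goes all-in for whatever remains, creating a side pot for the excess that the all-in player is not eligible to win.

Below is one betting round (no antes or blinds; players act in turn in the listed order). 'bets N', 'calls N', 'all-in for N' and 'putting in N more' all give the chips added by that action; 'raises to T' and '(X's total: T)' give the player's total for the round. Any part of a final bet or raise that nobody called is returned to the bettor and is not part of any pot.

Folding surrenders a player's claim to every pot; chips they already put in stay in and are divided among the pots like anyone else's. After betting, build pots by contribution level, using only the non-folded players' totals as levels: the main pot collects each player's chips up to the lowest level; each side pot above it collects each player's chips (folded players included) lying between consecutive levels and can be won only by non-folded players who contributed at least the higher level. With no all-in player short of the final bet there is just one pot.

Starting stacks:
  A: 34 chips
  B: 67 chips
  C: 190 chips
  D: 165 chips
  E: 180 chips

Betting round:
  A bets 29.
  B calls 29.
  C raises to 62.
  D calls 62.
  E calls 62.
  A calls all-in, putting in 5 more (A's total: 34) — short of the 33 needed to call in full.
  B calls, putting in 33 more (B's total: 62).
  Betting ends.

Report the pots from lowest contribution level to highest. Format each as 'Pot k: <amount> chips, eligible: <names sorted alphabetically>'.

Contributions: A=34, B=62, C=62, D=62, E=62
Pot levels (distinct totals of non-folded players): 34, 62
Layer 1-34: 34 each from A, B, C, D, E = 34*5 = 170 chips; eligible A, B, C, D, E
Layer 35-62: 28 each from B, C, D, E = 28*4 = 112 chips; eligible B, C, D, E

Pot 1: 170 chips, eligible: A, B, C, D, E
Pot 2: 112 chips, eligible: B, C, D, E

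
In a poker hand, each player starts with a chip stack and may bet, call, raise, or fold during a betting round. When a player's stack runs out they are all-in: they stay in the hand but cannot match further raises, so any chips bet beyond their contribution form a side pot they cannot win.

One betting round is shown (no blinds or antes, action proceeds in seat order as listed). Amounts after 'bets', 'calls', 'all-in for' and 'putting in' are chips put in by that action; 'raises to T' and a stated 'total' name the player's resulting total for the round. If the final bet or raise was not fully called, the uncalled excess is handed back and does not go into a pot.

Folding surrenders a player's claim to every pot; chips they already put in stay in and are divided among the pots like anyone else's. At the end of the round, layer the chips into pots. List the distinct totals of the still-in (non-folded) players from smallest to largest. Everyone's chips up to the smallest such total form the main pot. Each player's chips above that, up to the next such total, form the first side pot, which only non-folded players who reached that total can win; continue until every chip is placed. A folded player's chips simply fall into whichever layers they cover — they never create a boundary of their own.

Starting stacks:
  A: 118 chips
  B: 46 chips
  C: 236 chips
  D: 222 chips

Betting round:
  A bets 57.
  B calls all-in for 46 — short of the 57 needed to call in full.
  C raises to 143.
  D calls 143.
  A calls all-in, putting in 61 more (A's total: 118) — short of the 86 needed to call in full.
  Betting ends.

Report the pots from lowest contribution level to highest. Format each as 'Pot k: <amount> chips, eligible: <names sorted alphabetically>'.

Pot 1: 184 chips, eligible: A, B, C, D
Pot 2: 216 chips, eligible: A, C, D
Pot 3: 50 chips, eligible: C, D

Derivation:
Contributions: A=118, B=46, C=143, D=143
Pot levels (distinct totals of non-folded players): 46, 118, 143
Layer 1-46: 46 each from A, B, C, D = 46*4 = 184 chips; eligible A, B, C, D
Layer 47-118: 72 each from A, C, D = 72*3 = 216 chips; eligible A, C, D
Layer 119-143: 25 each from C, D = 25*2 = 50 chips; eligible C, D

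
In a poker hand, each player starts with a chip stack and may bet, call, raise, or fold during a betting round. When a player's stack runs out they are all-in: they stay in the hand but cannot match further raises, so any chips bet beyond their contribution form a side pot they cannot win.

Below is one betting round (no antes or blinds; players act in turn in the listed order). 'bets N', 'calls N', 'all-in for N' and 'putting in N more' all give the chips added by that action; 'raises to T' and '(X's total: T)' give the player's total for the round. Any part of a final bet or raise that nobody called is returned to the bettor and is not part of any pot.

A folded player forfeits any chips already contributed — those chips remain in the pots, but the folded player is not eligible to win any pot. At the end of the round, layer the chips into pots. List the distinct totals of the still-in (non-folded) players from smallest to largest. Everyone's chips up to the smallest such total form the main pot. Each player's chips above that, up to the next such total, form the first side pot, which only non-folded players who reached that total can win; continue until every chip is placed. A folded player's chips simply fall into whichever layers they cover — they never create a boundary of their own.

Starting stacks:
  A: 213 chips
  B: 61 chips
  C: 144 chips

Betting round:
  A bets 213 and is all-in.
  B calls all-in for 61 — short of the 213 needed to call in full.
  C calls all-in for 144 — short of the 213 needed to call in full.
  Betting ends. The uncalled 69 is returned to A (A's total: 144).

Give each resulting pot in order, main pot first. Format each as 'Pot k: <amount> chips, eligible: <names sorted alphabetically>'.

Contributions (after 69 returned to A): A=144, B=61, C=144
Pot levels (distinct totals of non-folded players): 61, 144
Layer 1-61: 61 each from A, B, C = 61*3 = 183 chips; eligible A, B, C
Layer 62-144: 83 each from A, C = 83*2 = 166 chips; eligible A, C

Pot 1: 183 chips, eligible: A, B, C
Pot 2: 166 chips, eligible: A, C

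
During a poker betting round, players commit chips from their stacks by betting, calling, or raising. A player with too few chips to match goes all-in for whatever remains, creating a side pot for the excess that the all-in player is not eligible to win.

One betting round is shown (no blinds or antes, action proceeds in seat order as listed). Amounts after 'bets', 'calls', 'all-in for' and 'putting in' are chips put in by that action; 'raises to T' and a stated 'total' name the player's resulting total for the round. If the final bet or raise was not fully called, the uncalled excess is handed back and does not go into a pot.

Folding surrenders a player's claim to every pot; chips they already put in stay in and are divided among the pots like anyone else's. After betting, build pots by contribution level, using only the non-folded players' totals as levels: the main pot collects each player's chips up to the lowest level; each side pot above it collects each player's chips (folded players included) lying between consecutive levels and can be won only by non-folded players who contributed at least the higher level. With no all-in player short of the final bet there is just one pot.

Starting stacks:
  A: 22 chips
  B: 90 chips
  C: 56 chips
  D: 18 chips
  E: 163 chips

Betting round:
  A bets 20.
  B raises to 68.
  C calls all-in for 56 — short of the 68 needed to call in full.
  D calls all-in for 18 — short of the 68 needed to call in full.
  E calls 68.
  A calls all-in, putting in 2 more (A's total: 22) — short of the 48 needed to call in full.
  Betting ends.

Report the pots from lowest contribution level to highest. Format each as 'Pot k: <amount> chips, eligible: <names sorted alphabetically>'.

Pot 1: 90 chips, eligible: A, B, C, D, E
Pot 2: 16 chips, eligible: A, B, C, E
Pot 3: 102 chips, eligible: B, C, E
Pot 4: 24 chips, eligible: B, E

Derivation:
Contributions: A=22, B=68, C=56, D=18, E=68
Pot levels (distinct totals of non-folded players): 18, 22, 56, 68
Layer 1-18: 18 each from A, B, C, D, E = 18*5 = 90 chips; eligible A, B, C, D, E
Layer 19-22: 4 each from A, B, C, E = 4*4 = 16 chips; eligible A, B, C, E
Layer 23-56: 34 each from B, C, E = 34*3 = 102 chips; eligible B, C, E
Layer 57-68: 12 each from B, E = 12*2 = 24 chips; eligible B, E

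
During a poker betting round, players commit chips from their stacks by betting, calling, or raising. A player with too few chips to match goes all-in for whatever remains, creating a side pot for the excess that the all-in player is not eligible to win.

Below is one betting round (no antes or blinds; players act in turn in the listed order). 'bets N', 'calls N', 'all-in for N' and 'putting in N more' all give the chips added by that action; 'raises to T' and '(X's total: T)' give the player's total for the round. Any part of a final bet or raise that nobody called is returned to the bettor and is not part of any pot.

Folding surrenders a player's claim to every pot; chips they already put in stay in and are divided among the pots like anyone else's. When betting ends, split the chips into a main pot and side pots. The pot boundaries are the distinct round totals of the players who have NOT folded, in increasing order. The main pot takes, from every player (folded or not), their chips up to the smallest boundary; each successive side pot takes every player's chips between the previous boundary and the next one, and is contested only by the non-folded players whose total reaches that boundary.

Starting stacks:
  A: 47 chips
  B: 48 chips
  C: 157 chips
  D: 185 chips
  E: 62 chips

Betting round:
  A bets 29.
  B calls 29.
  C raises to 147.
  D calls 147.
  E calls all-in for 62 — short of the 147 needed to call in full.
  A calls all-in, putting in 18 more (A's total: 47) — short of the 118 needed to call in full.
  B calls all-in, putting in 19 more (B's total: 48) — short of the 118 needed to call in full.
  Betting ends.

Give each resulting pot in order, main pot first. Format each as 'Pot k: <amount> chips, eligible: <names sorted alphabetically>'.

Contributions: A=47, B=48, C=147, D=147, E=62
Pot levels (distinct totals of non-folded players): 47, 48, 62, 147
Layer 1-47: 47 each from A, B, C, D, E = 47*5 = 235 chips; eligible A, B, C, D, E
Layer 48-48: 1 each from B, C, D, E = 1*4 = 4 chips; eligible B, C, D, E
Layer 49-62: 14 each from C, D, E = 14*3 = 42 chips; eligible C, D, E
Layer 63-147: 85 each from C, D = 85*2 = 170 chips; eligible C, D

Pot 1: 235 chips, eligible: A, B, C, D, E
Pot 2: 4 chips, eligible: B, C, D, E
Pot 3: 42 chips, eligible: C, D, E
Pot 4: 170 chips, eligible: C, D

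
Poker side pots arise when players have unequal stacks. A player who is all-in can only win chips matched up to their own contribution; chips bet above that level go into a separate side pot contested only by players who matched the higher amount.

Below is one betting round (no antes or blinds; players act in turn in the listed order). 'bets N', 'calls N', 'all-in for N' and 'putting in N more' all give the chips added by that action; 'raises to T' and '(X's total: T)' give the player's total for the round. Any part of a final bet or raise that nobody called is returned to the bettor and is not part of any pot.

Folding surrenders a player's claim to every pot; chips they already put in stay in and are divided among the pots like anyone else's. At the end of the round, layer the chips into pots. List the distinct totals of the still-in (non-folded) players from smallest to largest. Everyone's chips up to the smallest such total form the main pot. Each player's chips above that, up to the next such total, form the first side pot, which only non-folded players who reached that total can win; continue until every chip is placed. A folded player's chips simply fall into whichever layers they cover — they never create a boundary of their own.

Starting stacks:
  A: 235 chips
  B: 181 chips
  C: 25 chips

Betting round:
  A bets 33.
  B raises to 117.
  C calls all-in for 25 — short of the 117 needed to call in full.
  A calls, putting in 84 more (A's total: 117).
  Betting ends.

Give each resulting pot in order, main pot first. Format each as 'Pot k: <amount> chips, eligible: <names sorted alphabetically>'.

Pot 1: 75 chips, eligible: A, B, C
Pot 2: 184 chips, eligible: A, B

Derivation:
Contributions: A=117, B=117, C=25
Pot levels (distinct totals of non-folded players): 25, 117
Layer 1-25: 25 each from A, B, C = 25*3 = 75 chips; eligible A, B, C
Layer 26-117: 92 each from A, B = 92*2 = 184 chips; eligible A, B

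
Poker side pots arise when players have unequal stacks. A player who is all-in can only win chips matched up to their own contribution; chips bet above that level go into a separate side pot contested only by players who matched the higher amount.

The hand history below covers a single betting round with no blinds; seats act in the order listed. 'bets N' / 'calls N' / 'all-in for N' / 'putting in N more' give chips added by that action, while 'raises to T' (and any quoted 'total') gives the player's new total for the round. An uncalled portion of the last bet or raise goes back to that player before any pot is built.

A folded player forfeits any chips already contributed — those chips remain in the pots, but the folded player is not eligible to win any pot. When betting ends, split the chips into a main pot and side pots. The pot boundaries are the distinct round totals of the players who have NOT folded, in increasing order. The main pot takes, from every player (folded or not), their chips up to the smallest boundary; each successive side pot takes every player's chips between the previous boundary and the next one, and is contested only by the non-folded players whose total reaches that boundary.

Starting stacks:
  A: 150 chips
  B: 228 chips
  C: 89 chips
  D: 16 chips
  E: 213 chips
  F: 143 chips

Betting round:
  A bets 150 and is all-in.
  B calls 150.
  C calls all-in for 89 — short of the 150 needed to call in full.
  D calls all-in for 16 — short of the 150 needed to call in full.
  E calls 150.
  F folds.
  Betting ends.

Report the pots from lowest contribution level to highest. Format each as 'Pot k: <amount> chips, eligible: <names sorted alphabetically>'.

Pot 1: 80 chips, eligible: A, B, C, D, E
Pot 2: 292 chips, eligible: A, B, C, E
Pot 3: 183 chips, eligible: A, B, E

Derivation:
Contributions: A=150, B=150, C=89, D=16, E=150
Folded: F
Pot levels (distinct totals of non-folded players): 16, 89, 150
Layer 1-16: 16 each from A, B, C, D, E = 16*5 = 80 chips; eligible A, B, C, D, E
Layer 17-89: 73 each from A, B, C, E = 73*4 = 292 chips; eligible A, B, C, E
Layer 90-150: 61 each from A, B, E = 61*3 = 183 chips; eligible A, B, E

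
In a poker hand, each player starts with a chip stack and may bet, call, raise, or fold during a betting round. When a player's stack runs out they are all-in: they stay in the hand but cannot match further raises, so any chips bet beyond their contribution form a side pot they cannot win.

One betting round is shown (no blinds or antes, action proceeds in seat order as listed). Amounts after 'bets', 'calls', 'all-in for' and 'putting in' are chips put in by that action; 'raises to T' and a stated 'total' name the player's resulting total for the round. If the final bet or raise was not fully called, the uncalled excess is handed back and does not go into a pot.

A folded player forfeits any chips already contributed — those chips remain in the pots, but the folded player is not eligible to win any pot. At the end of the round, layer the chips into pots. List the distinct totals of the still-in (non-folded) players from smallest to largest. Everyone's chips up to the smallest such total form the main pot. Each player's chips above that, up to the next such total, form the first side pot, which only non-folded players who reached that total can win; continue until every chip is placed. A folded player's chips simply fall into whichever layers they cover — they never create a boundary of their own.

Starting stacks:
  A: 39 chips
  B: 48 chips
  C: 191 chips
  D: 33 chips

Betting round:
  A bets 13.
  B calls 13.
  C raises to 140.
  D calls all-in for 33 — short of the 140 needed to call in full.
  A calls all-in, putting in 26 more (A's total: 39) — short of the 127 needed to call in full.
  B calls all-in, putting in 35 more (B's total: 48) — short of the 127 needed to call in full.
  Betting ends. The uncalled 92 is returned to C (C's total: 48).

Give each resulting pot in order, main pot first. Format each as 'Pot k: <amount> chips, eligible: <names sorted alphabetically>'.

Pot 1: 132 chips, eligible: A, B, C, D
Pot 2: 18 chips, eligible: A, B, C
Pot 3: 18 chips, eligible: B, C

Derivation:
Contributions (after 92 returned to C): A=39, B=48, C=48, D=33
Pot levels (distinct totals of non-folded players): 33, 39, 48
Layer 1-33: 33 each from A, B, C, D = 33*4 = 132 chips; eligible A, B, C, D
Layer 34-39: 6 each from A, B, C = 6*3 = 18 chips; eligible A, B, C
Layer 40-48: 9 each from B, C = 9*2 = 18 chips; eligible B, C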